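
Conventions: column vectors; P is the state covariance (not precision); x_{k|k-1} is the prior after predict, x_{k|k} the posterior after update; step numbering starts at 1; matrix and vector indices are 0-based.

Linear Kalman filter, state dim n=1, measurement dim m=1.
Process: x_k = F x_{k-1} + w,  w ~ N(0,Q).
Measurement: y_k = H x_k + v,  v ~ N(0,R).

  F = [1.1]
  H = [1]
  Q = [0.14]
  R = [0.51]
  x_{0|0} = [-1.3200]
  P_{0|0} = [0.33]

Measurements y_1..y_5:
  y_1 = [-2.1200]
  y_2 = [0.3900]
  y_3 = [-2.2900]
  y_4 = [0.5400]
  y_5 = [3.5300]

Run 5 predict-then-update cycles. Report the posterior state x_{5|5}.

x_post = [1.1752]

step 1: x^-=[-1.4520]  P^-=[0.5393]  S=[1.0493]  K=[0.5140]  nu=[-0.6680]  x^+=[-1.7953]  P^+=[0.2621]
step 2: x^-=[-1.9749]  P^-=[0.4572]  S=[0.9672]  K=[0.4727]  nu=[2.3649]  x^+=[-0.8570]  P^+=[0.2411]
step 3: x^-=[-0.9427]  P^-=[0.4317]  S=[0.9417]  K=[0.4584]  nu=[-1.3473]  x^+=[-1.5603]  P^+=[0.2338]
step 4: x^-=[-1.7164]  P^-=[0.4229]  S=[0.9329]  K=[0.4533]  nu=[2.2564]  x^+=[-0.6935]  P^+=[0.2312]
step 5: x^-=[-0.7629]  P^-=[0.4197]  S=[0.9297]  K=[0.4515]  nu=[4.2929]  x^+=[1.1752]  P^+=[0.2302]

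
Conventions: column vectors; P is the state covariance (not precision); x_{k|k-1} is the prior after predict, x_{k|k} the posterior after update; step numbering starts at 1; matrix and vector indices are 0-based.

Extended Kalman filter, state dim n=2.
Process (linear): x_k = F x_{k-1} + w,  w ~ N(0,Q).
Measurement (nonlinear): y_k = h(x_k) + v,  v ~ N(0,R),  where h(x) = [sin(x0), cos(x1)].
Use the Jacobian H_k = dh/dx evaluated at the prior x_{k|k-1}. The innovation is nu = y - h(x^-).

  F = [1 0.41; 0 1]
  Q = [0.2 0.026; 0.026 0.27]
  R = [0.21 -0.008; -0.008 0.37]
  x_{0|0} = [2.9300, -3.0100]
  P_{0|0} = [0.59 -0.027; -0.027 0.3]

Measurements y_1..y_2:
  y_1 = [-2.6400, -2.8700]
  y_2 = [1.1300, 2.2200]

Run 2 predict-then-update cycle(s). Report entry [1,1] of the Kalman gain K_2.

K[1,1] = -0.0474

step 1: x^-=[1.6959, -3.0100]  P^-=[0.8183 0.1220; 0.1220 0.5700]  H_jac=[-0.1248 0.0000; 0.0000 0.1312]  S=[0.2227 -0.0100; -0.0100 0.3798]  K=[-0.4570 0.0301; -0.0596 0.1953]  nu=[-3.6322, -1.8786]  x^+=[3.2994, -3.1606]  P^+=[0.7711 0.1128; 0.1128 0.5545]
step 2: x^-=[2.0036, -3.1606]  P^-=[1.1568 0.3661; 0.3661 0.8245]  H_jac=[-0.4194 0.0000; 0.0000 -0.0190]  S=[0.4135 -0.0051; -0.0051 0.3703]  K=[-1.1738 -0.0349; -0.3719 -0.0474]  nu=[0.2222, 3.2198]  x^+=[1.6304, -3.3959]  P^+=[0.5871 0.1853; 0.1853 0.7666]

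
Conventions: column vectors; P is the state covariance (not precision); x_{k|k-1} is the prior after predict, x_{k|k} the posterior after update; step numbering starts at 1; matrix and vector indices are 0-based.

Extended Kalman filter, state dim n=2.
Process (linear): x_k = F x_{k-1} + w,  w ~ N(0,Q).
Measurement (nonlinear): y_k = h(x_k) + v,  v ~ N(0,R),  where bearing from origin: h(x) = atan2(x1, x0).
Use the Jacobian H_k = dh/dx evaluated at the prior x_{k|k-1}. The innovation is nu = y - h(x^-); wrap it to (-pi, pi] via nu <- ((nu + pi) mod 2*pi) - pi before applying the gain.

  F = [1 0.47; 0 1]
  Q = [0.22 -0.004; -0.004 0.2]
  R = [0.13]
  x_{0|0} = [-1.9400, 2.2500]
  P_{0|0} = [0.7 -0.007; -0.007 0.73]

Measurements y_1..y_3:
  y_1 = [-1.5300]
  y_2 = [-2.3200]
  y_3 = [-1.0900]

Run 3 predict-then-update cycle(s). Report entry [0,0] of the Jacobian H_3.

step 1: x^-=[-0.8825, 2.2500]  P^-=[1.0747 0.3321; 0.3321 0.9300]  H_jac=[-0.3852 -0.1511]  S=[0.3493]  K=[-1.3286; -0.7684]  nu=[2.8086]  x^+=[-4.6141, 0.0919]  P^+=[0.4580 -0.0245; -0.0245 0.7237]
step 2: x^-=[-4.5709, 0.0919]  P^-=[0.8148 0.3116; 0.3116 0.9237]  H_jac=[-0.0044 -0.2187]  S=[0.1748]  K=[-0.4104; -1.1636]  nu=[0.8417]  x^+=[-4.9163, -0.8875]  P^+=[0.7854 0.2282; 0.2282 0.6871]
step 3: x^-=[-5.3334, -0.8875]  P^-=[1.3717 0.5471; 0.5471 0.8871]  H_jac=[0.0304 -0.1824]  S=[0.1547]  K=[-0.3760; -0.9386]  nu=[1.8867]  x^+=[-6.0427, -2.6584]  P^+=[1.3498 0.4925; 0.4925 0.7508]

H_jac[0,0] = 0.0304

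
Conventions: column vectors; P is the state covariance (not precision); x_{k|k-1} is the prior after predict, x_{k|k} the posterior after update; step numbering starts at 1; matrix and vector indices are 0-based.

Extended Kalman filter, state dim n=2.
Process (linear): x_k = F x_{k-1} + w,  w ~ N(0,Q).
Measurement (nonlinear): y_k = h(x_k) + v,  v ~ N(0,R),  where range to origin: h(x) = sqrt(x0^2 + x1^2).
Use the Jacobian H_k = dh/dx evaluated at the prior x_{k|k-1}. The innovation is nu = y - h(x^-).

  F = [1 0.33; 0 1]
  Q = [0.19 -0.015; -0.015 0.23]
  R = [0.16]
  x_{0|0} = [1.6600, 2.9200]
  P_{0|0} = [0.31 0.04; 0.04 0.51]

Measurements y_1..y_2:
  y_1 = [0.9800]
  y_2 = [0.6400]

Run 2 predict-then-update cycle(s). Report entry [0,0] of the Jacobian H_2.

step 1: x^-=[2.6236, 2.9200]  P^-=[0.5819 0.1933; 0.1933 0.7400]  H_jac=[0.6683 0.7439]  S=[1.0216]  K=[0.5215; 0.6653]  nu=[-2.9455]  x^+=[1.0876, 0.9604]  P^+=[0.3041 -0.1611; -0.1611 0.2879]
step 2: x^-=[1.4046, 0.9604]  P^-=[0.4192 -0.0811; -0.0811 0.5179]  H_jac=[0.8255 0.5644]  S=[0.5350]  K=[0.5611; 0.4212]  nu=[-1.0615]  x^+=[0.8089, 0.5133]  P^+=[0.2507 -0.2076; -0.2076 0.4229]

H_jac[0,0] = 0.8255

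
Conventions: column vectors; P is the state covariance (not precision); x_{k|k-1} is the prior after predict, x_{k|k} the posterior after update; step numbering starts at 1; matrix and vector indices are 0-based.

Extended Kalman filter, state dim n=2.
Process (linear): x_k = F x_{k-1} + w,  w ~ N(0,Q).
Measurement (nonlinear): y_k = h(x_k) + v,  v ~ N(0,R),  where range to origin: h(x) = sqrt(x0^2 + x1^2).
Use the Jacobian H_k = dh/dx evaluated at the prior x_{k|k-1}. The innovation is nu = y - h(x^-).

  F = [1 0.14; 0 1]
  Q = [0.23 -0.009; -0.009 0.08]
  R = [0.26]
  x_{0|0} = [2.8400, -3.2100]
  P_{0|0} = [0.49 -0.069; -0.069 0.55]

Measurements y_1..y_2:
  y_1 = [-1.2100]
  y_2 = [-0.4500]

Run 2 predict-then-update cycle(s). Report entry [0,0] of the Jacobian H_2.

step 1: x^-=[2.3906, -3.2100]  P^-=[0.7115 -0.0010; -0.0010 0.6300]  H_jac=[0.5973 -0.8020]  S=[0.9200]  K=[0.4628; -0.5498]  nu=[-5.2124]  x^+=[-0.0215, -0.3440]  P^+=[0.5144 0.2331; 0.2331 0.3518]
step 2: x^-=[-0.0697, -0.3440]  P^-=[0.8166 0.2734; 0.2734 0.4318]  H_jac=[-0.1985 -0.9801]  S=[0.8134]  K=[-0.5287; -0.5871]  nu=[-0.8010]  x^+=[0.3538, 0.1263]  P^+=[0.5893 0.0209; 0.0209 0.1515]

H_jac[0,0] = -0.1985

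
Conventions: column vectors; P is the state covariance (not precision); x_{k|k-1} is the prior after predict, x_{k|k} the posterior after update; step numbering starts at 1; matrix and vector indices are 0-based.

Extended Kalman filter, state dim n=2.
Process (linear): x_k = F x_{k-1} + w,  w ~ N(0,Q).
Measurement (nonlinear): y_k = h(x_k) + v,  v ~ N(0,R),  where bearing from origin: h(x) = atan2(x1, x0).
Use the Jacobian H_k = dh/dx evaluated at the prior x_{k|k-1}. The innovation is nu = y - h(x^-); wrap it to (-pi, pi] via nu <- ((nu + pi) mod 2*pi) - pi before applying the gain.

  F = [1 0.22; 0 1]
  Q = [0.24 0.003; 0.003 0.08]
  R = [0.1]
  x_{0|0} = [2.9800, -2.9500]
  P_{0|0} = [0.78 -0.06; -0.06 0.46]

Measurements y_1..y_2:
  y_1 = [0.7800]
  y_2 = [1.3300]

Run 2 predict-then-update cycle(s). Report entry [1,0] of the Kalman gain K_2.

K[1,0] = 0.8617

step 1: x^-=[2.3310, -2.9500]  P^-=[1.0159 0.0442; 0.0442 0.5400]  H_jac=[0.2087 0.1649]  S=[0.1620]  K=[1.3539; 0.6067]  nu=[1.6821]  x^+=[4.6084, -1.9294]  P^+=[0.7190 -0.0888; -0.0888 0.4804]
step 2: x^-=[4.1839, -1.9294]  P^-=[0.9431 0.0198; 0.0198 0.5604]  H_jac=[0.0909 0.1971]  S=[0.1303]  K=[0.6881; 0.8617]  nu=[1.7621]  x^+=[5.3963, -0.4111]  P^+=[0.8815 -0.0574; -0.0574 0.4637]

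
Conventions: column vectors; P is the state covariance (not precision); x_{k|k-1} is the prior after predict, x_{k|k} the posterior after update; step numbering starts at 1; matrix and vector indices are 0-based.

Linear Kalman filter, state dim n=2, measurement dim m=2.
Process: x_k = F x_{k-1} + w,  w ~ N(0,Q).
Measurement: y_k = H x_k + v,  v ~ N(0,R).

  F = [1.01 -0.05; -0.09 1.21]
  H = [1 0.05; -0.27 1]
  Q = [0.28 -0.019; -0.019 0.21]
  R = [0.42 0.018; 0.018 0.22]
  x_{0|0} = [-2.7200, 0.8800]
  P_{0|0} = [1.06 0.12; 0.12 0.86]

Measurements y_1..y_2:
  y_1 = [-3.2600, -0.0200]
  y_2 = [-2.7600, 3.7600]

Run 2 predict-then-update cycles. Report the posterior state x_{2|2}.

x_post = [-3.1979, 1.8878]

step 1: x^-=[-2.7912, 1.3096]  P^-=[1.3513 -0.0202; -0.0202 1.4516]  S=[1.7729 -0.2942; -0.2942 1.7810]  K=[0.7462 -0.0929; 0.1700 0.8462]  nu=[-0.5343, -2.0832]  x^+=[-2.9963, -0.5440]  P^+=[0.3079 0.0761; 0.0761 0.2098]
step 2: x^-=[-2.9990, -0.3885]  P^-=[0.5870 0.0337; 0.0337 0.5030]  S=[1.0116 -0.0821; -0.0821 0.7476]  K=[0.5735 -0.1039; 0.1128 0.6731]  nu=[0.2585, 3.3388]  x^+=[-3.1979, 1.8878]  P^+=[0.2364 0.0513; 0.0513 0.1640]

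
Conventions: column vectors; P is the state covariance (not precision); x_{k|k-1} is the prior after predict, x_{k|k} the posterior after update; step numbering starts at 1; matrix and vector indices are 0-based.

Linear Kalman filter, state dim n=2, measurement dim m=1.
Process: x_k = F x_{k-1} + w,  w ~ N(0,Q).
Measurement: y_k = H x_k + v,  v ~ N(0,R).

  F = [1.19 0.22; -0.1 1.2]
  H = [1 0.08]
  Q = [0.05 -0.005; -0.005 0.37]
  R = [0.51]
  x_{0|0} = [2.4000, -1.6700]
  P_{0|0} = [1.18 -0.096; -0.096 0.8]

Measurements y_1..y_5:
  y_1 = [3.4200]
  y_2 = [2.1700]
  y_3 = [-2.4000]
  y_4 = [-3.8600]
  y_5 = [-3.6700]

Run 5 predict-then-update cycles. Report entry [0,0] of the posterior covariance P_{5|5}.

P_post[0,0] = 0.2588

step 1: x^-=[2.4886, -2.2440]  P^-=[1.7095 -0.0692; -0.0692 1.5568]  S=[2.2183]  K=[0.7681; 0.0250]  nu=[1.1109]  x^+=[3.3419, -2.2163]  P^+=[0.4007 -0.1117; -0.1117 1.5555]
step 2: x^-=[3.4893, -2.9937]  P^-=[0.6342 0.2009; 0.2009 2.6407]  S=[1.1932]  K=[0.5450; 0.3454]  nu=[-1.0798]  x^+=[2.9008, -3.3667]  P^+=[0.2798 -0.0237; -0.0237 2.4983]
step 3: x^-=[2.7113, -4.3301]  P^-=[0.5548 0.5879; 0.5879 3.9761]  S=[1.1843]  K=[0.5082; 0.7650]  nu=[-4.7649]  x^+=[0.2900, -7.9754]  P^+=[0.2490 0.1275; 0.1275 3.2829]
step 4: x^-=[-1.4095, -9.5995]  P^-=[0.6282 1.0114; 1.0114 5.0693]  S=[1.3325]  K=[0.5322; 1.0634]  nu=[-1.6826]  x^+=[-2.3049, -11.3887]  P^+=[0.2508 0.2573; 0.2573 3.5626]
step 5: x^-=[-5.2484, -13.4360]  P^-=[0.7124 1.2675; 1.2675 5.4409]  S=[1.4600]  K=[0.5574; 1.1663]  nu=[2.6532]  x^+=[-3.7695, -10.3416]  P^+=[0.2588 0.3184; 0.3184 3.4550]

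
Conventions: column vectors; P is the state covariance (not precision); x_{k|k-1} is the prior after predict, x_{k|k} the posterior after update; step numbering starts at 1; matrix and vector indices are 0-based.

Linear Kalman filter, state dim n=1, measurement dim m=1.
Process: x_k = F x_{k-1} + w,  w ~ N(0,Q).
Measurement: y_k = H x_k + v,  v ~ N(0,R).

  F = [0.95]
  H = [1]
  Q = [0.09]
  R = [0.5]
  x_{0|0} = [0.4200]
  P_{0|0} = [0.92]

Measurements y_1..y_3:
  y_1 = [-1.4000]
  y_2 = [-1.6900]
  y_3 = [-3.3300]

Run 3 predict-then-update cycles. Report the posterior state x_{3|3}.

x_post = [-1.9029]

step 1: x^-=[0.3990]  P^-=[0.9203]  S=[1.4203]  K=[0.6480]  nu=[-1.7990]  x^+=[-0.7667]  P^+=[0.3240]
step 2: x^-=[-0.7283]  P^-=[0.3824]  S=[0.8824]  K=[0.4334]  nu=[-0.9617]  x^+=[-1.1451]  P^+=[0.2167]
step 3: x^-=[-1.0878]  P^-=[0.2856]  S=[0.7856]  K=[0.3635]  nu=[-2.2422]  x^+=[-1.9029]  P^+=[0.1818]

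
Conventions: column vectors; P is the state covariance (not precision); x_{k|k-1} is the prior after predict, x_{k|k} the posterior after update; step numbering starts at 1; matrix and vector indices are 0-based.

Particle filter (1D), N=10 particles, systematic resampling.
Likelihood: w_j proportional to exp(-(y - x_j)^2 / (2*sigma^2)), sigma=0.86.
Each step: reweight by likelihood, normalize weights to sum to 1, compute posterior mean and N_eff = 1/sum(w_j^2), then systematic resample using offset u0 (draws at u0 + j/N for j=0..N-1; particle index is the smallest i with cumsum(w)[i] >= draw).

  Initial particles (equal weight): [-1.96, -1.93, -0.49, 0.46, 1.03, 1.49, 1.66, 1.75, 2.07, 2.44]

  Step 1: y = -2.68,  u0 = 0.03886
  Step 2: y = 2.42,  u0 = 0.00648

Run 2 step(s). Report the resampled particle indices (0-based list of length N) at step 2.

step 1: w=[0.4931, 0.4786, 0.0274, 0.0009, 0.0001, 0.0000, 0.0000, 0.0000, 0.0000, 0.0000]  mean=-1.9031  Neff=2.1144  idx=[0, 0, 0, 0, 0, 1, 1, 1, 1, 1]
step 2: w=[0.0912, 0.0912, 0.0912, 0.0912, 0.0912, 0.1088, 0.1088, 0.1088, 0.1088, 0.1088]  mean=-1.9437  Neff=9.9226  idx=[0, 1, 2, 3, 4, 5, 6, 7, 8, 9]

resampled_idx = [0, 1, 2, 3, 4, 5, 6, 7, 8, 9]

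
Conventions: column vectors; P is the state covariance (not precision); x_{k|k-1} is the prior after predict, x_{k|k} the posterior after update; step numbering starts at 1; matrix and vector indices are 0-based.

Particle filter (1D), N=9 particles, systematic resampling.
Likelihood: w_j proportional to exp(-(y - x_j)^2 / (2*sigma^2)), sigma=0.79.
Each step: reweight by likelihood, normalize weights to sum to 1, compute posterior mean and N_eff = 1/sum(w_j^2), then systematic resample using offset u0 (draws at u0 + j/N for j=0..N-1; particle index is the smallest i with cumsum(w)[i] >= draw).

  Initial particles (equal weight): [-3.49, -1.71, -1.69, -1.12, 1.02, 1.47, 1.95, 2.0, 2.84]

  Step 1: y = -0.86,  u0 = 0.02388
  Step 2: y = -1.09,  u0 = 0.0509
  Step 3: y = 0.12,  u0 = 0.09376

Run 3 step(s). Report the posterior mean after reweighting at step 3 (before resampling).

post_mean = -1.2135

step 1: w=[0.0018, 0.2592, 0.2663, 0.4380, 0.0272, 0.0060, 0.0008, 0.0007, 0.0000]  mean=-1.3506  Neff=3.0237  idx=[1, 1, 1, 2, 2, 3, 3, 3, 3]
step 2: w=[0.0954, 0.0954, 0.0954, 0.0973, 0.0973, 0.1298, 0.1298, 0.1298, 0.1298]  mean=-1.3999  Neff=8.8013  idx=[0, 1, 2, 4, 5, 5, 6, 7, 8]
step 3: w=[0.0394, 0.0394, 0.0394, 0.0417, 0.1680, 0.1680, 0.1680, 0.1680, 0.1680]  mean=-1.2135  Neff=6.7767  idx=[2, 4, 4, 5, 6, 6, 7, 8, 8]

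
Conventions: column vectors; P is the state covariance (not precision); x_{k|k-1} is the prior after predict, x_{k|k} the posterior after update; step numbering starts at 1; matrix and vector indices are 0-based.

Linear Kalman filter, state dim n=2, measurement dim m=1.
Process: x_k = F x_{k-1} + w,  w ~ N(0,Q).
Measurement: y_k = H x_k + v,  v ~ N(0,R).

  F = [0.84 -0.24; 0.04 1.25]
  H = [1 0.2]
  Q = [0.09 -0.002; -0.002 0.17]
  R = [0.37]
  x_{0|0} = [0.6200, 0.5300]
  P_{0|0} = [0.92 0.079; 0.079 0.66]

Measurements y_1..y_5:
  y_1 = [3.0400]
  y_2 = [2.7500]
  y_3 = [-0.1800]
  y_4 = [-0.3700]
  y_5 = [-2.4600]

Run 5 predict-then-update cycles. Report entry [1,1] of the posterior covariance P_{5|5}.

step 1: x^-=[0.3936, 0.6873]  P^-=[0.7453 -0.0869; -0.0869 1.2106]  S=[1.1290]  K=[0.6448; 0.1375]  nu=[2.5089]  x^+=[2.0113, 1.0323]  P^+=[0.2760 -0.1870; -0.1870 1.1893]
step 2: x^-=[1.4417, 1.3708]  P^-=[0.4286 -0.5440; -0.5440 2.0100]  S=[0.6614]  K=[0.4835; -0.2148]  nu=[1.0341]  x^+=[1.9418, 1.1487]  P^+=[0.2740 -0.4754; -0.4754 1.9795]
step 3: x^-=[1.3554, 1.5135]  P^-=[0.5890 -1.0812; -1.0812 3.2158]  S=[0.6552]  K=[0.5690; -0.6686]  nu=[-1.8381]  x^+=[0.3096, 2.7425]  P^+=[0.3769 -0.8320; -0.8320 2.9230]
step 4: x^-=[-0.3982, 3.4405]  P^-=[0.8598 -1.7318; -1.7318 4.6545]  S=[0.7232]  K=[0.7099; -1.1074]  nu=[-0.6599]  x^+=[-0.8666, 4.1713]  P^+=[0.4953 -1.1633; -1.1633 3.7676]
step 5: x^-=[-1.7291, 5.1795]  P^-=[1.1255 -2.3259; -2.3259 5.9414]  S=[0.8028]  K=[0.8225; -1.4170]  nu=[-1.7668]  x^+=[-3.1824, 7.6831]  P^+=[0.5824 -1.3902; -1.3902 4.3293]

P_post[1,1] = 4.3293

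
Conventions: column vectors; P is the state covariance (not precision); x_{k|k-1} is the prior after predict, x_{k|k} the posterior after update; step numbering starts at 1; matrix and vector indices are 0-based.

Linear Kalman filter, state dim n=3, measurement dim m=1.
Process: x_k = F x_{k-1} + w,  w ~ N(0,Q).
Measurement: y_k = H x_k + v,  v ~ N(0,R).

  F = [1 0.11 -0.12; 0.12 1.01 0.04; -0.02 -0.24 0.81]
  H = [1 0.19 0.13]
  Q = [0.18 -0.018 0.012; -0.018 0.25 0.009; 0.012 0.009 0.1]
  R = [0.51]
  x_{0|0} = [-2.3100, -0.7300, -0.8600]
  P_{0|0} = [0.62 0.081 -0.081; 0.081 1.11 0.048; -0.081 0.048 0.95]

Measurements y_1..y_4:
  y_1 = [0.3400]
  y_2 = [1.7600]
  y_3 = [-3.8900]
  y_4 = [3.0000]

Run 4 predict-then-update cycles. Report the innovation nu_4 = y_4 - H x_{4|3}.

step 1: x^-=[-2.2871, -1.0489, -0.4752]  P^-=[0.8631 0.2504 -0.2018; 0.2504 1.4155 -0.2037; -0.2018 -0.2037 0.7722]  S=[1.4699]  K=[0.6017; 0.3353; -0.0953]  nu=[2.8882]  x^+=[-0.5492, -0.0805, -0.7505]  P^+=[0.3309 -0.0462 -0.1175; -0.0462 1.2503 -0.1568; -0.1175 -0.1568 0.7589]
step 2: x^-=[-0.4680, -0.1773, -0.5776]  P^-=[0.5592 0.1250 -0.2041; 0.1250 1.5064 -0.4061; -0.2041 -0.4061 0.7343]  S=[1.1103]  K=[0.5011; 0.3228; -0.1674]  nu=[2.3368]  x^+=[0.7029, 0.5771, -0.9687]  P^+=[0.2804 -0.0546 -0.1110; -0.0546 1.3907 -0.3461; -0.1110 -0.3461 0.7032]
step 3: x^-=[0.8826, 0.6285, -0.9372]  P^-=[0.5111 0.1485 -0.2164; 0.1485 1.6315 -0.5938; -0.2164 -0.5938 0.7792]  S=[1.0640]  K=[0.4804; 0.3584; -0.2143]  nu=[-4.7702]  x^+=[-1.4091, -1.0810, 0.0849]  P^+=[0.2655 -0.0347 -0.1069; -0.0347 1.4949 -0.5121; -0.1069 -0.5121 0.7304]
step 4: x^-=[-1.5382, -1.2575, 0.3564]  P^-=[0.5057 0.1980 -0.2426; 0.1980 1.7291 -0.7530; -0.2426 -0.7530 0.8677]  S=[1.0677]  K=[0.4793; 0.4015; -0.2556]  nu=[4.7308]  x^+=[0.7292, 0.6418, -0.8527]  P^+=[0.2604 -0.0074 -0.1118; -0.0074 1.5570 -0.6434; -0.1118 -0.6434 0.7979]

innov = [4.7308]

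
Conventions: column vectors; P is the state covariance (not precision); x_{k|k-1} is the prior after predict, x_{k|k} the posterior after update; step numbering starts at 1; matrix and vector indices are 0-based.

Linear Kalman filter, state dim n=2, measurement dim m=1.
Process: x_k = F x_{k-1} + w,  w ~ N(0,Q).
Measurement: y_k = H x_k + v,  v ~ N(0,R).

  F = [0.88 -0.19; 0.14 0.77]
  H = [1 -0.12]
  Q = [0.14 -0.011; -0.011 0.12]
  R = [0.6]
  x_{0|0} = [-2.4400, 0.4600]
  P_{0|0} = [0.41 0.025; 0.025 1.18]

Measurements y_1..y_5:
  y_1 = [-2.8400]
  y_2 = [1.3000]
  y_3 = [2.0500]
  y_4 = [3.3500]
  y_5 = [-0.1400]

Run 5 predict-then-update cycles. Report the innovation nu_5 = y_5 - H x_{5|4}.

innov = [-1.7668]

step 1: x^-=[-2.2346, 0.0126]  P^-=[0.4917 -0.1168; -0.1168 0.8330]  S=[1.1318]  K=[0.4469; -0.1916]  nu=[-0.6039]  x^+=[-2.5045, 0.1283]  P^+=[0.2657 -0.0200; -0.0200 0.7915]
step 2: x^-=[-2.2283, -0.2518]  P^-=[0.3810 -0.1071; -0.1071 0.5902]  S=[1.0152]  K=[0.3880; -0.1752]  nu=[3.4981]  x^+=[-0.8712, -0.8647]  P^+=[0.2282 -0.0380; -0.0380 0.5590]
step 3: x^-=[-0.6023, -0.7878]  P^-=[0.3496 -0.0894; -0.0894 0.4477]  S=[0.9775]  K=[0.3686; -0.1465]  nu=[2.5578]  x^+=[0.3406, -1.1624]  P^+=[0.2168 -0.0367; -0.0367 0.4268]
step 4: x^-=[0.5206, -0.8474]  P^-=[0.3355 -0.0706; -0.0706 0.3694]  S=[0.9578]  K=[0.3592; -0.1200]  nu=[2.7277]  x^+=[1.5003, -1.1746]  P^+=[0.2120 -0.0293; -0.0293 0.3556]
step 5: x^-=[1.5434, -0.6944]  P^-=[0.3268 -0.0560; -0.0560 0.3287]  S=[0.9450]  K=[0.3529; -0.1010]  nu=[-1.7668]  x^+=[0.9199, -0.5160]  P^+=[0.2091 -0.0223; -0.0223 0.3190]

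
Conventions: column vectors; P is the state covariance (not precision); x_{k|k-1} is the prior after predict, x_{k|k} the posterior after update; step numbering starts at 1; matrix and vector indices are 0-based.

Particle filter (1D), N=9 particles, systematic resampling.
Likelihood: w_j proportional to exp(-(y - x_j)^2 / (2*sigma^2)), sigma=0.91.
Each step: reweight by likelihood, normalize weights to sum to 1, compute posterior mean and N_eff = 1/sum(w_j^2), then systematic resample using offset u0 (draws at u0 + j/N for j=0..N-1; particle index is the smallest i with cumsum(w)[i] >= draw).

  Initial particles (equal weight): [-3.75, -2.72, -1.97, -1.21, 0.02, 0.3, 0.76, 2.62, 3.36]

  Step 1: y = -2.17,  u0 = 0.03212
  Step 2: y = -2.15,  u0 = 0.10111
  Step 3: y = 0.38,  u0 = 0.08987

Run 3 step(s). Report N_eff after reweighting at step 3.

N_eff = 3.4519

step 1: w=[0.0823, 0.3097, 0.3629, 0.2131, 0.0205, 0.0093, 0.0021, 0.0000, 0.0000]  mean=-2.1191  Neff=3.5675  idx=[0, 1, 1, 1, 2, 2, 2, 3, 3]
step 2: w=[0.0314, 0.1210, 0.1210, 0.1210, 0.1443, 0.1443, 0.1443, 0.0863, 0.0863]  mean=-2.1668  Neff=8.1765  idx=[1, 2, 3, 4, 5, 5, 6, 7, 8]
step 3: w=[0.0052, 0.0052, 0.0052, 0.0608, 0.0608, 0.0608, 0.0608, 0.3707, 0.3707]  mean=-1.4181  Neff=3.4519  idx=[4, 6, 7, 7, 7, 8, 8, 8, 8]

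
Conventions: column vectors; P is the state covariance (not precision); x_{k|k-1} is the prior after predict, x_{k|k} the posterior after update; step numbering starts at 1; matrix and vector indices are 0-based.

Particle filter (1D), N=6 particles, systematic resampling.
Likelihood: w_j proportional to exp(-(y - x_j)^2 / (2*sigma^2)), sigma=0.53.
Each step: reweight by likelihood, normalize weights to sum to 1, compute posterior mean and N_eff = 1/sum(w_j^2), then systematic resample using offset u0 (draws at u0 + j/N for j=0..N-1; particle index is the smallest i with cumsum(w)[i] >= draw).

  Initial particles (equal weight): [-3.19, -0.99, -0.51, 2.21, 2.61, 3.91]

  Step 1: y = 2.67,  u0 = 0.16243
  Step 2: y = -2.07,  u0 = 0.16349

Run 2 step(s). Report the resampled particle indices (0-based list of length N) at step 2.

step 1: w=[0.0000, 0.0000, 0.0000, 0.3933, 0.5696, 0.0371]  mean=2.5009  Neff=2.0813  idx=[3, 3, 4, 4, 4, 5]
step 2: w=[0.4987, 0.4987, 0.0008, 0.0008, 0.0008, 0.0000]  mean=2.2110  Neff=2.0102  idx=[0, 0, 0, 1, 1, 1]

resampled_idx = [0, 0, 0, 1, 1, 1]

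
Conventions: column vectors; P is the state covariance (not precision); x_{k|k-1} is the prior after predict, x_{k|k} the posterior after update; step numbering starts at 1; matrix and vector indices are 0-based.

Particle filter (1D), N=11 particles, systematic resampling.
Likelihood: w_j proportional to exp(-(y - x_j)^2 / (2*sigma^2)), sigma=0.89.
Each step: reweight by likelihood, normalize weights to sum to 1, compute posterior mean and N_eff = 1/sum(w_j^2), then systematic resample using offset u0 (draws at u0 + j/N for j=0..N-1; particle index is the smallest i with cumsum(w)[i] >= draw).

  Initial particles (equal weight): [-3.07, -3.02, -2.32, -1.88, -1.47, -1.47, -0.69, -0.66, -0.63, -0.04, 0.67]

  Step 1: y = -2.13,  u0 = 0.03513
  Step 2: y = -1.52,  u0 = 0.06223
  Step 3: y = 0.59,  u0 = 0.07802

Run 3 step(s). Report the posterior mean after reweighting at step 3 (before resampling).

post_mean = -0.9479

step 1: w=[0.1046, 0.1108, 0.1785, 0.1756, 0.1387, 0.1387, 0.0493, 0.0467, 0.0441, 0.0116, 0.0013]  mean=-1.9000  Neff=7.6273  idx=[0, 1, 2, 2, 3, 3, 4, 4, 5, 6, 8]
step 2: w=[0.0278, 0.0306, 0.0846, 0.0846, 0.1168, 0.1168, 0.1266, 0.1266, 0.1266, 0.0821, 0.0769]  mean=-1.6731  Neff=9.6124  idx=[2, 3, 4, 4, 5, 6, 7, 7, 8, 9, 10]
step 3: w=[0.0044, 0.0044, 0.0194, 0.0194, 0.0194, 0.0627, 0.0627, 0.0627, 0.0627, 0.3249, 0.3572]  mean=-0.9479  Neff=3.9996  idx=[5, 6, 8, 9, 9, 9, 9, 10, 10, 10, 10]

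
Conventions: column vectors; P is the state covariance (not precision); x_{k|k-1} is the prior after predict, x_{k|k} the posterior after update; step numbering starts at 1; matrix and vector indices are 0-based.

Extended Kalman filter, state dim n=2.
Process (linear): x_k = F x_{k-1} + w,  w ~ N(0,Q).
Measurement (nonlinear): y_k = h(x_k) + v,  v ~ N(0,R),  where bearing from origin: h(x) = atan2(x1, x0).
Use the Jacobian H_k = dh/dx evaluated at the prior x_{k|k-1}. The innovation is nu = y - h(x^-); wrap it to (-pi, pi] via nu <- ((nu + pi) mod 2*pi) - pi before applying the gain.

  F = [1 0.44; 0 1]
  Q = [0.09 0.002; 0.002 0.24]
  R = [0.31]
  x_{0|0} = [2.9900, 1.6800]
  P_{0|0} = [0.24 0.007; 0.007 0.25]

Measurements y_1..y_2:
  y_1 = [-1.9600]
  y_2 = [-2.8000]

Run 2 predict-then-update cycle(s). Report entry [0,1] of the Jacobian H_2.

H_jac[0,1] = 0.2234

step 1: x^-=[3.7292, 1.6800]  P^-=[0.3846 0.1190; 0.1190 0.4900]  H_jac=[-0.1004 0.2229]  S=[0.3329]  K=[-0.0363; 0.2922]  nu=[-2.3833]  x^+=[3.8158, 0.9836]  P^+=[0.3841 0.1225; 0.1225 0.4616]
step 2: x^-=[4.2485, 0.9836]  P^-=[0.6713 0.3276; 0.3276 0.7016]  H_jac=[-0.0517 0.2234]  S=[0.3392]  K=[0.1134; 0.4121]  nu=[-3.0275]  x^+=[3.9052, -0.2639]  P^+=[0.6669 0.3118; 0.3118 0.6440]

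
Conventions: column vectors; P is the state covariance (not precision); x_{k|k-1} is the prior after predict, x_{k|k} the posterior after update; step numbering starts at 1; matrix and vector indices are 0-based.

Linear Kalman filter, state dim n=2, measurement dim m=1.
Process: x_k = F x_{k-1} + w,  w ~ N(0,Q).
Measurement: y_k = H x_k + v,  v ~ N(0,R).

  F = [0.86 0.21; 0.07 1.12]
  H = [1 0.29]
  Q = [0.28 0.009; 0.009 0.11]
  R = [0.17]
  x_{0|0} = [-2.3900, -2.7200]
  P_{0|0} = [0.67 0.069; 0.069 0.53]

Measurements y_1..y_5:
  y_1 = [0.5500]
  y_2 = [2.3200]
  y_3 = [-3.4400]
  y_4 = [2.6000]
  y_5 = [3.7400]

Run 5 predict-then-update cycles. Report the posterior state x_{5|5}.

x_post = [2.6340, 1.4630]

step 1: x^-=[-2.6266, -3.2137]  P^-=[0.8238 0.2415; 0.2415 0.7889]  S=[1.2002]  K=[0.7447; 0.3918]  nu=[4.1086]  x^+=[0.4332, -1.6039]  P^+=[0.1581 -0.1088; -0.1088 0.6047]
step 2: x^-=[0.0357, -1.7661]  P^-=[0.3843 0.0544; 0.0544 0.8522]  S=[0.6576]  K=[0.6085; 0.4586]  nu=[2.7964]  x^+=[1.7373, -0.4837]  P^+=[0.1409 -0.1291; -0.1291 0.7140]
step 3: x^-=[1.3925, -0.4202]  P^-=[0.3691 0.0592; 0.0592 0.9860]  S=[0.6563]  K=[0.5885; 0.5259]  nu=[-4.7107]  x^+=[-1.3796, -2.8973]  P^+=[0.1418 -0.1439; -0.1439 0.8046]
step 4: x^-=[-1.7949, -3.3415]  P^-=[0.3684 0.0660; 0.0660 1.0974]  S=[0.6689]  K=[0.5793; 0.5744]  nu=[5.3639]  x^+=[1.3123, -0.2603]  P^+=[0.1439 -0.1566; -0.1566 0.8766]
step 5: x^-=[1.0739, -0.1997]  P^-=[0.3685 0.0707; 0.0707 1.1858]  S=[0.6793]  K=[0.5727; 0.6104]  nu=[2.7240]  x^+=[2.6340, 1.4630]  P^+=[0.1457 -0.1667; -0.1667 0.9327]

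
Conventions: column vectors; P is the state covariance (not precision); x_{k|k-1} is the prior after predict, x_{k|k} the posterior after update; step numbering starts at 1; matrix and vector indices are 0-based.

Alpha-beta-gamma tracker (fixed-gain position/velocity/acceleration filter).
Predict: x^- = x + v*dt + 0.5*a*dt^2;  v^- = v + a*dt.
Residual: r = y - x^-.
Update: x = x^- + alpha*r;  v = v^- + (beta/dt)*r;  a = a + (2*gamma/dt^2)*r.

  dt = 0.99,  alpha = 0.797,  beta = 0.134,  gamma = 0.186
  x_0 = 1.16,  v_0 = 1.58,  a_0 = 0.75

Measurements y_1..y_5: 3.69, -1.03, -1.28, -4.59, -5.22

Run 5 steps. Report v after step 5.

step 1: x_pred=3.0917  r=0.5983  x^+=3.5686  v^+=2.4035  a^+=0.9771
step 2: x_pred=6.4268  r=-7.4568  x^+=0.4837  v^+=2.3615  a^+=-1.8532
step 3: x_pred=1.9134  r=-3.1934  x^+=-0.6317  v^+=0.0946  a^+=-3.0653
step 4: x_pred=-2.0402  r=-2.5498  x^+=-4.0724  v^+=-3.2852  a^+=-4.0330
step 5: x_pred=-9.3011  r=4.0811  x^+=-6.0485  v^+=-6.7255  a^+=-2.4840

v_post = -6.7255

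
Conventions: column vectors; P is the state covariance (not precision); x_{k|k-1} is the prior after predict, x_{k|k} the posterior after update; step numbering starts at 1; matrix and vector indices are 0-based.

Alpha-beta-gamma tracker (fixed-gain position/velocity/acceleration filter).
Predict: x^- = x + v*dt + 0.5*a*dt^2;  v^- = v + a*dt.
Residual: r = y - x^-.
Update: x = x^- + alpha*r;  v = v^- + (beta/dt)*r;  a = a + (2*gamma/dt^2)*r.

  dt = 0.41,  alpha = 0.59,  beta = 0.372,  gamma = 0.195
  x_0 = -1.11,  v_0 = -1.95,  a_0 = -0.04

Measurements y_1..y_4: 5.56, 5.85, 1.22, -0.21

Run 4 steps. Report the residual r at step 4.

resid = -8.8827

step 1: x_pred=-1.9129  r=7.4729  x^+=2.4961  v^+=4.8139  a^+=17.2974
step 2: x_pred=5.9237  r=-0.0737  x^+=5.8802  v^+=11.8390  a^+=17.1265
step 3: x_pred=12.1737  r=-10.9537  x^+=5.7110  v^+=8.9224  a^+=-8.2865
step 4: x_pred=8.6727  r=-8.8827  x^+=3.4319  v^+=-2.5345  a^+=-28.8948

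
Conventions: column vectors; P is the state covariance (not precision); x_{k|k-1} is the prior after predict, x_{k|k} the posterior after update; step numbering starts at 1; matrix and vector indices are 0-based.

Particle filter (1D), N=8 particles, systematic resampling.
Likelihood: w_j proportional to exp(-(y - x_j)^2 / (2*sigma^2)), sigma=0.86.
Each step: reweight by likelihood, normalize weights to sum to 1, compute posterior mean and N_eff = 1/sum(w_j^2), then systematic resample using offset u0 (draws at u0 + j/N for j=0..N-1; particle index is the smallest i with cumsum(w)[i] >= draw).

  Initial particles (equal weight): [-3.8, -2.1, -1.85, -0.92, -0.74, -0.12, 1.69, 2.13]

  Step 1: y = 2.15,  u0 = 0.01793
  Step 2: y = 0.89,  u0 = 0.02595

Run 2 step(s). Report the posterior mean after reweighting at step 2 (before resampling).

step 1: w=[0.0000, 0.0000, 0.0000, 0.0009, 0.0019, 0.0161, 0.4556, 0.5255]  mean=1.8851  Neff=2.0662  idx=[5, 6, 6, 6, 7, 7, 7, 7]
step 2: w=[0.1299, 0.1680, 0.1680, 0.1680, 0.0916, 0.0916, 0.0916, 0.0916]  mean=1.6160  Neff=7.4054  idx=[0, 1, 1, 2, 3, 4, 5, 6]

post_mean = 1.6160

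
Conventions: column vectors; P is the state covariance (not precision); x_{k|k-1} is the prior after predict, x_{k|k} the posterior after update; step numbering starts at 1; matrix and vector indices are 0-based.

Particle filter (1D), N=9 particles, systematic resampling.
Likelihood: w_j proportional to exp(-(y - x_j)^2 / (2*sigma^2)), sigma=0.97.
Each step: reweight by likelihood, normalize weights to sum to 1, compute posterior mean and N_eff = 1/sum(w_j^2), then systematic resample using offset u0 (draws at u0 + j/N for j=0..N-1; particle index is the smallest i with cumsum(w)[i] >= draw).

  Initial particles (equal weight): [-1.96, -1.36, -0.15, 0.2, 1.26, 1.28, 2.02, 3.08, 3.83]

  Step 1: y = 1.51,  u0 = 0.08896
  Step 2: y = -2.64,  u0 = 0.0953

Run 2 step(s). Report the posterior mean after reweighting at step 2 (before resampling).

post_mean = 0.3068

step 1: w=[0.0004, 0.0033, 0.0611, 0.1061, 0.2556, 0.2569, 0.2301, 0.0713, 0.0151]  mean=1.3999  Neff=4.8879  idx=[3, 4, 4, 4, 5, 5, 6, 6, 7]
step 2: w=[0.9008, 0.0202, 0.0202, 0.0202, 0.0186, 0.0186, 0.0006, 0.0006, 0.0000]  mean=0.3068  Neff=1.2294  idx=[0, 0, 0, 0, 0, 0, 0, 0, 5]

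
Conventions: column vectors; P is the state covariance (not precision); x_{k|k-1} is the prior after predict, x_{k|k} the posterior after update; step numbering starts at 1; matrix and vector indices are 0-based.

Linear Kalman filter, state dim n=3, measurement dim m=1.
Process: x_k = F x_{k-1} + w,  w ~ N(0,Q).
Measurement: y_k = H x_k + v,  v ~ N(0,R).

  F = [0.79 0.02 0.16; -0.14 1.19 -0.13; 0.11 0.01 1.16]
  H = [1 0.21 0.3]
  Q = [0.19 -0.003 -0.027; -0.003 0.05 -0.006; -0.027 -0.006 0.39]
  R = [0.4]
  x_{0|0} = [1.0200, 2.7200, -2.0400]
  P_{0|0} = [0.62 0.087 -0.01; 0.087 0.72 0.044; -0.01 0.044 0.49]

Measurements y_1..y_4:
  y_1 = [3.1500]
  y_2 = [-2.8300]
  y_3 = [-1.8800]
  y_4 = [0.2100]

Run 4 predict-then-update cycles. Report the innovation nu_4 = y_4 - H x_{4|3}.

step 1: x^-=[0.5338, 3.3592, -2.2270]  P^-=[0.5903 0.0264 0.1106; 0.0264 1.0471 -0.0072; 0.1106 -0.0072 1.0556]  S=[1.2080]  K=[0.5207; 0.2021; 0.3525]  nu=[2.5789]  x^+=[1.8766, 3.8804, -1.3181]  P^+=[0.2628 -0.1007 -0.1111; -0.1007 0.9977 -0.0932; -0.1111 -0.0932 0.9055]
step 2: x^-=[1.3492, 4.5264, -1.2837]  P^-=[0.3457 -0.1251 0.0570; -0.1251 1.5417 -0.2567; 0.0570 -0.2567 1.5810]  S=[0.9053]  K=[0.3717; 0.1343; 0.5274]  nu=[-4.7447]  x^+=[-0.4145, 3.8891, -3.7858]  P^+=[0.2206 -0.1703 -0.1205; -0.1703 1.5253 -0.3208; -0.1205 -0.3208 1.3292]
step 3: x^-=[-0.8554, 5.1782, -4.3983]  P^-=[0.3244 -0.2236 0.1170; -0.2236 2.3884 -0.6349; 0.1170 -0.6349 2.1429]  S=[0.9189]  K=[0.3402; 0.0952; 0.6818]  nu=[-0.7925]  x^+=[-1.1250, 5.1027, -4.9386]  P^+=[0.2181 -0.2534 -0.0961; -0.2534 2.3801 -0.6946; -0.0961 -0.6946 1.7157]
step 4: x^-=[-1.5769, 6.8717, -5.8015]  P^-=[0.3342 -0.3620 0.2013; -0.3620 3.7496 -1.2135; 0.2013 -1.2135 2.6603]  S=[0.9548]  K=[0.3337; 0.0642; 0.7798]  nu=[2.0843]  x^+=[-0.8814, 7.0056, -4.1763]  P^+=[0.2279 -0.3825 -0.0471; -0.3825 3.7456 -1.2613; -0.0471 -1.2613 2.0797]

innov = [2.0843]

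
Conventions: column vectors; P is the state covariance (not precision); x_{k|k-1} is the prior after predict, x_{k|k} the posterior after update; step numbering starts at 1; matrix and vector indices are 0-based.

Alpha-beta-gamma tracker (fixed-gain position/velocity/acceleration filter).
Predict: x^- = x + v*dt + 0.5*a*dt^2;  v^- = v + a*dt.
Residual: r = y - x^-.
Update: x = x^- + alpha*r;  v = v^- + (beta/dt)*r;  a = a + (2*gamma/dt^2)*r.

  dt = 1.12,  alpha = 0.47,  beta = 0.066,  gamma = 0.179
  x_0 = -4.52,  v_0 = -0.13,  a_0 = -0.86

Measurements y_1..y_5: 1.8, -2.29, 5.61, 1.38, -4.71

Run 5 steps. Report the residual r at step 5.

step 1: x_pred=-5.2050  r=7.0050  x^+=-1.9126  v^+=-0.6804  a^+=1.1392
step 2: x_pred=-1.9602  r=-0.3298  x^+=-2.1152  v^+=0.5761  a^+=1.0451
step 3: x_pred=-0.8146  r=6.4246  x^+=2.2050  v^+=2.1251  a^+=2.8786
step 4: x_pred=6.3906  r=-5.0106  x^+=4.0356  v^+=5.0539  a^+=1.4486
step 5: x_pred=10.6045  r=-15.3145  x^+=3.4067  v^+=5.7739  a^+=-2.9221

resid = -15.3145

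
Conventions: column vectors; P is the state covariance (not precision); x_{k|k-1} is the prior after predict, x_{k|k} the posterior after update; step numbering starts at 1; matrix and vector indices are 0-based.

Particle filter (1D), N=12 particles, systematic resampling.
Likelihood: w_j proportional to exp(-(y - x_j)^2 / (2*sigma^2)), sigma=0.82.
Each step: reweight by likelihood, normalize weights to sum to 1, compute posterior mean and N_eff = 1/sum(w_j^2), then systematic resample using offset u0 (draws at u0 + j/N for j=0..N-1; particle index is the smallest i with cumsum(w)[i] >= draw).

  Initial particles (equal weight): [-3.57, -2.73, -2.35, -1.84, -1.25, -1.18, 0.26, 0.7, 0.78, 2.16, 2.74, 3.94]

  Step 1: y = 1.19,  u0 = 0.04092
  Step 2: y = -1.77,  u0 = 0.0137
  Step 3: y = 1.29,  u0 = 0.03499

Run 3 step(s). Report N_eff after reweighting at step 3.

N_eff = 11.1587

step 1: w=[0.0000, 0.0000, 0.0000, 0.0004, 0.0041, 0.0052, 0.1787, 0.2844, 0.3001, 0.1689, 0.0570, 0.0012]  mean=0.9934  Neff=4.2608  idx=[6, 6, 7, 7, 7, 7, 8, 8, 8, 9, 9, 10]
step 2: w=[0.2917, 0.2917, 0.0669, 0.0669, 0.0669, 0.0669, 0.0496, 0.0496, 0.0496, 0.0001, 0.0001, 0.0000]  mean=0.4554  Neff=5.1166  idx=[0, 0, 0, 0, 1, 1, 1, 2, 3, 4, 5, 7]
step 3: w=[0.0641, 0.0641, 0.0641, 0.0641, 0.0641, 0.0641, 0.0641, 0.1088, 0.1088, 0.1088, 0.1088, 0.1162]  mean=0.5120  Neff=11.1587  idx=[0, 1, 3, 4, 5, 7, 7, 8, 9, 10, 10, 11]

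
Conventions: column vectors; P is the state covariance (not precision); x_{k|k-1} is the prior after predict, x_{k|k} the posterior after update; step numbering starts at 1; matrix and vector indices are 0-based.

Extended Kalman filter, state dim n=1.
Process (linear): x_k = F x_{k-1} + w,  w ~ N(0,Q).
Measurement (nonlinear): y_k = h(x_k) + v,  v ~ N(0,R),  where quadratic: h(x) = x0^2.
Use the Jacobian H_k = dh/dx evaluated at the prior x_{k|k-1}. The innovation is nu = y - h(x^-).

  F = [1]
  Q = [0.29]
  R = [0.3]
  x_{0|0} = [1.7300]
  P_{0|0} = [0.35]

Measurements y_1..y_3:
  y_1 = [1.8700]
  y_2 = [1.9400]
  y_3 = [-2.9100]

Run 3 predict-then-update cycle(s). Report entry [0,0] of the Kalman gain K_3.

K[0,0] = 0.3201

step 1: x^-=[1.7300]  P^-=[0.6400]  H_jac=[3.4600]  S=[7.9618]  K=[0.2781]  nu=[-1.1229]  x^+=[1.4177]  P^+=[0.0241]
step 2: x^-=[1.4177]  P^-=[0.3141]  H_jac=[2.8354]  S=[2.8253]  K=[0.3152]  nu=[-0.0698]  x^+=[1.3957]  P^+=[0.0334]
step 3: x^-=[1.3957]  P^-=[0.3234]  H_jac=[2.7913]  S=[2.8194]  K=[0.3201]  nu=[-4.8579]  x^+=[-0.1595]  P^+=[0.0344]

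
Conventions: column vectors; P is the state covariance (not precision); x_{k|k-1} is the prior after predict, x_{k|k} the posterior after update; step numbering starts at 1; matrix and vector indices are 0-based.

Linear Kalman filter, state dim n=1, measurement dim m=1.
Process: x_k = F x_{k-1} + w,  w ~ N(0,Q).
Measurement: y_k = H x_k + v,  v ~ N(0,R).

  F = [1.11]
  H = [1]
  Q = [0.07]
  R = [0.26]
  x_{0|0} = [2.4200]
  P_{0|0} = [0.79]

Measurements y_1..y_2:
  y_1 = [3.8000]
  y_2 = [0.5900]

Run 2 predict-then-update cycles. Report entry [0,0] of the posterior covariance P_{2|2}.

step 1: x^-=[2.6862]  P^-=[1.0434]  S=[1.3034]  K=[0.8005]  nu=[1.1138]  x^+=[3.5778]  P^+=[0.2081]
step 2: x^-=[3.9714]  P^-=[0.3264]  S=[0.5864]  K=[0.5566]  nu=[-3.3814]  x^+=[2.0891]  P^+=[0.1447]

P_post[0,0] = 0.1447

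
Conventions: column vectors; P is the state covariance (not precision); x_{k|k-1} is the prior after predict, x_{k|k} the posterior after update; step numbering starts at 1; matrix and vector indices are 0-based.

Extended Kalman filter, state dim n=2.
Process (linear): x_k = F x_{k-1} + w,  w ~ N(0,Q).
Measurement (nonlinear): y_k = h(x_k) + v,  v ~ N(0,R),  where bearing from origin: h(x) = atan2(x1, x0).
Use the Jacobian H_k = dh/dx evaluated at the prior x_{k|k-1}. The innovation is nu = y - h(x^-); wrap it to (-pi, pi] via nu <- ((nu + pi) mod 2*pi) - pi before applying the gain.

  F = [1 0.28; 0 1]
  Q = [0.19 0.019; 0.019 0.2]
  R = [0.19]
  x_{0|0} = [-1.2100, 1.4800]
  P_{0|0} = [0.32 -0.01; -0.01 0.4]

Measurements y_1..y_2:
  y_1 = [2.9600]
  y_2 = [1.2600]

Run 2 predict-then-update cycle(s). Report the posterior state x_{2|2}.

step 1: x^-=[-0.7956, 1.4800]  P^-=[0.5358 0.1210; 0.1210 0.6000]  H_jac=[-0.5242 -0.2818]  S=[0.4206]  K=[-0.7488; -0.5528]  nu=[0.8960]  x^+=[-1.4665, 0.9847]  P^+=[0.2999 -0.0531; -0.0531 0.4715]
step 2: x^-=[-1.1907, 0.9847]  P^-=[0.4972 0.0979; 0.0979 0.6715]  H_jac=[-0.4124 -0.4987]  S=[0.4819]  K=[-0.5269; -0.7788]  nu=[-1.1906]  x^+=[-0.5634, 1.9120]  P^+=[0.3634 -0.0998; -0.0998 0.3792]

x_post = [-0.5634, 1.9120]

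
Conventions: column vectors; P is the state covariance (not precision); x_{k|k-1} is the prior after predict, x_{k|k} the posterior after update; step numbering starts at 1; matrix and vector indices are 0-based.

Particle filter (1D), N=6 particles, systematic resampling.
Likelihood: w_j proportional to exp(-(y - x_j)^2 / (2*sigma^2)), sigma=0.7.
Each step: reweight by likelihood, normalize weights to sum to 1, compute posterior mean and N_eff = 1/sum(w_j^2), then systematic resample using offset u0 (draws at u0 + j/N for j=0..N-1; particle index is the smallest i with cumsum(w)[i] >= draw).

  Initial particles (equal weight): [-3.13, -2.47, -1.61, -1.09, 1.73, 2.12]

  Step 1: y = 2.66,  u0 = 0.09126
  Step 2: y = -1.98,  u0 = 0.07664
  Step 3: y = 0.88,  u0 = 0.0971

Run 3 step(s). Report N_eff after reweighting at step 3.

step 1: w=[0.0000, 0.0000, 0.0000, 0.0000, 0.3578, 0.6422]  mean=1.9805  Neff=1.8503  idx=[4, 4, 5, 5, 5, 5]
step 2: w=[0.4590, 0.4590, 0.0205, 0.0205, 0.0205, 0.0205]  mean=1.7620  Neff=2.3640  idx=[0, 0, 0, 1, 1, 1]
step 3: w=[0.1667, 0.1667, 0.1667, 0.1667, 0.1667, 0.1667]  mean=1.7300  Neff=6.0000  idx=[0, 1, 2, 3, 4, 5]

N_eff = 6.0000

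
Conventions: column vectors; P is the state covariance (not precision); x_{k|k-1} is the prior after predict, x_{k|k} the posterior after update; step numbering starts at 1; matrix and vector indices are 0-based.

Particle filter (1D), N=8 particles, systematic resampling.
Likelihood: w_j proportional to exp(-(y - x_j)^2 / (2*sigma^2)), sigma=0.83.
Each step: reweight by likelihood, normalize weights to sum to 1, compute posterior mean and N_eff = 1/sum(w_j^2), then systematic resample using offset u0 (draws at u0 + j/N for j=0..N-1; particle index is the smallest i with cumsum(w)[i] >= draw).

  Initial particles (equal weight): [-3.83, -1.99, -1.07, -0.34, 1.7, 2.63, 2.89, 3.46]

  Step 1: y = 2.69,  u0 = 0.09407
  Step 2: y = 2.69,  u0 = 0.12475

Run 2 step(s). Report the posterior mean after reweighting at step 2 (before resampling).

step 1: w=[0.0000, 0.0000, 0.0000, 0.0004, 0.1578, 0.3206, 0.3122, 0.2090]  mean=2.7366  Neff=3.7200  idx=[4, 5, 5, 5, 6, 6, 7, 7]
step 2: w=[0.0730, 0.1483, 0.1483, 0.1483, 0.1444, 0.1444, 0.0967, 0.0967]  mean=2.7977  Neff=7.5937  idx=[1, 2, 3, 3, 4, 5, 6, 7]

post_mean = 2.7977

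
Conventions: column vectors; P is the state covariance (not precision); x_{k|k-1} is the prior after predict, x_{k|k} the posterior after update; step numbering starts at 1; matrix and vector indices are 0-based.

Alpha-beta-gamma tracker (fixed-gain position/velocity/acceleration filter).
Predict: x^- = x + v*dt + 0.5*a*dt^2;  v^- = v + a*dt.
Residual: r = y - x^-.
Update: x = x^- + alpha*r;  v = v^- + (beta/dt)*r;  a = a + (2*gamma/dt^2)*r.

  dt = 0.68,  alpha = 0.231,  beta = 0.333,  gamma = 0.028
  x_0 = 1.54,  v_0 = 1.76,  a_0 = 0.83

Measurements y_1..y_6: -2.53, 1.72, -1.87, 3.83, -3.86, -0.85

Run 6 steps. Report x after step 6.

step 1: x_pred=2.9287  r=-5.4587  x^+=1.6677  v^+=-0.3488  a^+=0.1689
step 2: x_pred=1.4696  r=0.2504  x^+=1.5275  v^+=-0.1113  a^+=0.1992
step 3: x_pred=1.4979  r=-3.3679  x^+=0.7199  v^+=-1.6251  a^+=-0.2086
step 4: x_pred=-0.4334  r=4.2634  x^+=0.5514  v^+=0.3209  a^+=0.3077
step 5: x_pred=0.8408  r=-4.7008  x^+=-0.2451  v^+=-1.7719  a^+=-0.2616
step 6: x_pred=-1.5105  r=0.6605  x^+=-1.3579  v^+=-1.6263  a^+=-0.1816

x_post = -1.3579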